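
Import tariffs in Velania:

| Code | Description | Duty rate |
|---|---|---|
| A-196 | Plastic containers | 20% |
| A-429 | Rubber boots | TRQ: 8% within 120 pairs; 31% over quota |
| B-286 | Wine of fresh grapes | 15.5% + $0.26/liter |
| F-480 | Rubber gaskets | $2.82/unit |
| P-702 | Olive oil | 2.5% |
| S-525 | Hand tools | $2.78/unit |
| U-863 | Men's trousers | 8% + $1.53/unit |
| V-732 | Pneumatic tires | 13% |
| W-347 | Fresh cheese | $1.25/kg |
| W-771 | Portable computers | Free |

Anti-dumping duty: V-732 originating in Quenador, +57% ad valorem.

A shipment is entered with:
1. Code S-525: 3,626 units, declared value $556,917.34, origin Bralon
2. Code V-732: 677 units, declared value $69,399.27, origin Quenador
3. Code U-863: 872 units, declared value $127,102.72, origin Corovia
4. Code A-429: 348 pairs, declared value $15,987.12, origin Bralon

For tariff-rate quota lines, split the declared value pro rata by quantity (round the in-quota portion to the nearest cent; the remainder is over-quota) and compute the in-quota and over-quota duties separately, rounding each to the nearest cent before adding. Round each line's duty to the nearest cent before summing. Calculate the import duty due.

Line 1 (S-525, Bralon, 3,626 units, $556,917.34):
Base rate for S-525 is $2.78/unit.
Duty = 3,626 × $2.78 = $10,080.28.
Line 2 (V-732, Quenador, 677 units, $69,399.27):
Base rate for V-732 is 13%.
Additional duty on V-732 from Quenador: +57%. Applied ad valorem rate: 13% + 57% = 70%.
Duty = $69,399.27 × 70% = $48,579.49.
Line 3 (U-863, Corovia, 872 units, $127,102.72):
Base rate for U-863 is 8% + $1.53/unit.
Duty = $127,102.72 × 8% + 872 × $1.53 = $11,502.38.
Line 4 (A-429, Bralon, 348 pairs, $15,987.12):
Code A-429 is under a tariff-rate quota (threshold 120 pairs). In-quota: 120 pairs at 8%; over-quota: 228 pairs at 31%.
Pro-rata value split: in-quota = $15,987.12 × 120/348 = $5,512.80; over-quota = $15,987.12 − $5,512.80 = $10,474.32.
In-quota duty = $5,512.80 × 8% = $441.02. Over-quota duty = $10,474.32 × 31% = $3,247.04.
Line duty = $441.02 + $3,247.04 = $3,688.06.
Total = $10,080.28 + $48,579.49 + $11,502.38 + $3,688.06 = $73,850.21.

$73,850.21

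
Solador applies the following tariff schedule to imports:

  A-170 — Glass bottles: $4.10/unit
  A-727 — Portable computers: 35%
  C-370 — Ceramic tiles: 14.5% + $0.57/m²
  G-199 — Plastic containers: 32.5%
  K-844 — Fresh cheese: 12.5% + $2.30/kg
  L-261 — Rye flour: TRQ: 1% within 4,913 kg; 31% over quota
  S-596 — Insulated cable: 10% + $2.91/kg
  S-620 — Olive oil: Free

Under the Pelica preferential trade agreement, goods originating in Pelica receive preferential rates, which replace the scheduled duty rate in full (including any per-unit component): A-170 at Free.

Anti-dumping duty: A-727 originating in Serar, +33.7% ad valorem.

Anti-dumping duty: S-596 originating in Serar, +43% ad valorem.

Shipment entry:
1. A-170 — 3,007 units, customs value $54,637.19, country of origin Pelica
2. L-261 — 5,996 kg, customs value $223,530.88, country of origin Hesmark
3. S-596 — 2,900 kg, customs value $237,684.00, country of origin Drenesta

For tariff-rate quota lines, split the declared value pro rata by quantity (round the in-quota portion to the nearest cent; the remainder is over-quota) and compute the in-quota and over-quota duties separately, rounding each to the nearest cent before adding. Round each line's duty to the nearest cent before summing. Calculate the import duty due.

$46,554.98

Line 1 (A-170, Pelica, 3,007 units, $54,637.19):
Base rate for A-170 is $4.10/unit.
Origin Pelica qualifies under the Solador–Pelica agreement and A-170 is covered: preferential rate Free applies instead.
Duty = $54,637.19 × 0% = $0.00.
Line 2 (L-261, Hesmark, 5,996 kg, $223,530.88):
Code L-261 is under a tariff-rate quota (threshold 4,913 kg). In-quota: 4,913 kg at 1%; over-quota: 1,083 kg at 31%.
Pro-rata value split: in-quota = $223,530.88 × 4,913/5,996 = $183,156.64; over-quota = $223,530.88 − $183,156.64 = $40,374.24.
In-quota duty = $183,156.64 × 1% = $1,831.57. Over-quota duty = $40,374.24 × 31% = $12,516.01.
Line duty = $1,831.57 + $12,516.01 = $14,347.58.
Line 3 (S-596, Drenesta, 2,900 kg, $237,684.00):
Base rate for S-596 is 10% + $2.91/kg.
The additional-duty order on S-596 targets Serar, not Drenesta; it does not apply.
Duty = $237,684.00 × 10% + 2,900 × $2.91 = $32,207.40.
Total = $0.00 + $14,347.58 + $32,207.40 = $46,554.98.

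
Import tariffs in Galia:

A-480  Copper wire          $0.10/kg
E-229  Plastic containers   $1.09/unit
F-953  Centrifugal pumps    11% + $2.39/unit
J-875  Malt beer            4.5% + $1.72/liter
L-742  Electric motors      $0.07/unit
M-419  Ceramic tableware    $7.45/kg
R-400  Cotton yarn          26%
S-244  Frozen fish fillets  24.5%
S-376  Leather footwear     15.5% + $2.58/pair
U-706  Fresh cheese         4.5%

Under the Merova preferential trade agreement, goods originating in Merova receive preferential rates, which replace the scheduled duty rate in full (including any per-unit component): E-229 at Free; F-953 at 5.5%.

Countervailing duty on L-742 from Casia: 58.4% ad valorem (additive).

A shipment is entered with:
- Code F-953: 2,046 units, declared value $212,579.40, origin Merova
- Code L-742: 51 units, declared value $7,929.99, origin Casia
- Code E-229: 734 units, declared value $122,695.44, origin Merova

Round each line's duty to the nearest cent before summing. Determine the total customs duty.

$16,326.55

Line 1 (F-953, Merova, 2,046 units, $212,579.40):
Base rate for F-953 is 11% + $2.39/unit.
Origin Merova qualifies under the Galia–Merova agreement and F-953 is covered: preferential rate 5.5% applies instead.
Duty = $212,579.40 × 5.5% = $11,691.87.
Line 2 (L-742, Casia, 51 units, $7,929.99):
Base rate for L-742 is $0.07/unit.
Additional duty on L-742 from Casia: +58.4% ad valorem. Applied ad valorem rate = 58.4%.
Duty = $7,929.99 × 58.4% + 51 × $0.07 = $4,634.68.
Line 3 (E-229, Merova, 734 units, $122,695.44):
Base rate for E-229 is $1.09/unit.
Origin Merova qualifies under the Galia–Merova agreement and E-229 is covered: preferential rate Free applies instead.
Duty = $122,695.44 × 0% = $0.00.
Total = $11,691.87 + $4,634.68 + $0.00 = $16,326.55.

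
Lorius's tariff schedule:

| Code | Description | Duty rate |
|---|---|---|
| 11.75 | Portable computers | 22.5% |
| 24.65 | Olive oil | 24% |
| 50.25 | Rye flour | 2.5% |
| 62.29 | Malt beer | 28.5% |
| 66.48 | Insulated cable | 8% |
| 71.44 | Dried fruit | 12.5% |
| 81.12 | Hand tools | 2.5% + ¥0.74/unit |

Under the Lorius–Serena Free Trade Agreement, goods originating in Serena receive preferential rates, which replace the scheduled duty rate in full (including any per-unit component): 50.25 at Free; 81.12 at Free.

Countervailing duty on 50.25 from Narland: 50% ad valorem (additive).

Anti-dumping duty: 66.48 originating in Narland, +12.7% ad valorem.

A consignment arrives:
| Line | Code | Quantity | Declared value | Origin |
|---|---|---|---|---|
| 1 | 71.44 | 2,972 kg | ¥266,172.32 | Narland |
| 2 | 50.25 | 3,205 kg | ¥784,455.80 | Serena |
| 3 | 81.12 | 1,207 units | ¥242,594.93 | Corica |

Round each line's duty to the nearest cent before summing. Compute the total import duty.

¥40,229.59

Line 1 (71.44, Narland, 2,972 kg, ¥266,172.32):
Base rate for 71.44 is 12.5%.
Duty = ¥266,172.32 × 12.5% = ¥33,271.54.
Line 2 (50.25, Serena, 3,205 kg, ¥784,455.80):
Base rate for 50.25 is 2.5%.
Origin Serena qualifies under the Lorius–Serena agreement and 50.25 is covered: preferential rate Free applies instead.
The additional-duty order on 50.25 targets Narland, not Serena; it does not apply.
Duty = ¥784,455.80 × 0% = ¥0.00.
Line 3 (81.12, Corica, 1,207 units, ¥242,594.93):
Base rate for 81.12 is 2.5% + ¥0.74/unit.
81.12 has an FTA preferential rate, but origin Corica is not Serena; base rate stands.
Duty = ¥242,594.93 × 2.5% + 1,207 × ¥0.74 = ¥6,958.05.
Total = ¥33,271.54 + ¥0.00 + ¥6,958.05 = ¥40,229.59.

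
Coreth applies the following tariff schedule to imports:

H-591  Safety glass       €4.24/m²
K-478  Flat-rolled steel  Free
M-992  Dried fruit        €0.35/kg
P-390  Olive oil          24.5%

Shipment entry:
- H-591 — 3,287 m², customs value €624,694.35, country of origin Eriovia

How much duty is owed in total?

Line 1 (H-591, Eriovia, 3,287 m², €624,694.35):
Base rate for H-591 is €4.24/m².
Duty = 3,287 × €4.24 = €13,936.88.

€13,936.88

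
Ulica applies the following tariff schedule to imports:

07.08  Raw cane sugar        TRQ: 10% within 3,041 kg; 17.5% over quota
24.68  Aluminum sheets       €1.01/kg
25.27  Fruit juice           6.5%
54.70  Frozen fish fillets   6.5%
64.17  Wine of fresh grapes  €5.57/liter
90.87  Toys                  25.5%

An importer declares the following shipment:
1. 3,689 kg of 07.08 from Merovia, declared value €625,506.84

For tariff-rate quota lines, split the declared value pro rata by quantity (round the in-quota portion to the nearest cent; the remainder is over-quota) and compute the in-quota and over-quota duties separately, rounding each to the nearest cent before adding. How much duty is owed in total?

Line 1 (07.08, Merovia, 3,689 kg, €625,506.84):
Code 07.08 is under a tariff-rate quota (threshold 3,041 kg). In-quota: 3,041 kg at 10%; over-quota: 648 kg at 17.5%.
Pro-rata value split: in-quota = €625,506.84 × 3,041/3,689 = €515,631.96; over-quota = €625,506.84 − €515,631.96 = €109,874.88.
In-quota duty = €515,631.96 × 10% = €51,563.20. Over-quota duty = €109,874.88 × 17.5% = €19,228.10.
Line duty = €51,563.20 + €19,228.10 = €70,791.30.

€70,791.30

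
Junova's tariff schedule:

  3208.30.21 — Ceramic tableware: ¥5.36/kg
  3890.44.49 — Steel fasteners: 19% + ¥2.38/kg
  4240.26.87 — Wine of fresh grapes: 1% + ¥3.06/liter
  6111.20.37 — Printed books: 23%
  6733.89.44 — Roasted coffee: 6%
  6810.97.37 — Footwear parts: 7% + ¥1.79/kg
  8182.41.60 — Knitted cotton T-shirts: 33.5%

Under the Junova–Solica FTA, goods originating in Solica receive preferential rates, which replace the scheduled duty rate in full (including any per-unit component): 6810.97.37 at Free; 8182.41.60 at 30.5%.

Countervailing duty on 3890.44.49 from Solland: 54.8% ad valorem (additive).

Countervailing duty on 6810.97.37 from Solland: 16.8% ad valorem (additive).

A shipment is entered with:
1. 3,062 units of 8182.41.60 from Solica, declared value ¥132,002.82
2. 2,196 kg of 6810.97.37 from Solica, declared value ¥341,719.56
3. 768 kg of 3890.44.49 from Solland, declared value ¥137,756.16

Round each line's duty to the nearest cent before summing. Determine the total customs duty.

¥143,752.75

Line 1 (8182.41.60, Solica, 3,062 units, ¥132,002.82):
Base rate for 8182.41.60 is 33.5%.
Origin Solica qualifies under the Junova–Solica agreement and 8182.41.60 is covered: preferential rate 30.5% applies instead.
Duty = ¥132,002.82 × 30.5% = ¥40,260.86.
Line 2 (6810.97.37, Solica, 2,196 kg, ¥341,719.56):
Base rate for 6810.97.37 is 7% + ¥1.79/kg.
Origin Solica qualifies under the Junova–Solica agreement and 6810.97.37 is covered: preferential rate Free applies instead.
The additional-duty order on 6810.97.37 targets Solland, not Solica; it does not apply.
Duty = ¥341,719.56 × 0% = ¥0.00.
Line 3 (3890.44.49, Solland, 768 kg, ¥137,756.16):
Base rate for 3890.44.49 is 19% + ¥2.38/kg.
Additional duty on 3890.44.49 from Solland: +54.8%. Applied ad valorem rate: 19% + 54.8% = 73.8%.
Duty = ¥137,756.16 × 73.8% + 768 × ¥2.38 = ¥103,491.89.
Total = ¥40,260.86 + ¥0.00 + ¥103,491.89 = ¥143,752.75.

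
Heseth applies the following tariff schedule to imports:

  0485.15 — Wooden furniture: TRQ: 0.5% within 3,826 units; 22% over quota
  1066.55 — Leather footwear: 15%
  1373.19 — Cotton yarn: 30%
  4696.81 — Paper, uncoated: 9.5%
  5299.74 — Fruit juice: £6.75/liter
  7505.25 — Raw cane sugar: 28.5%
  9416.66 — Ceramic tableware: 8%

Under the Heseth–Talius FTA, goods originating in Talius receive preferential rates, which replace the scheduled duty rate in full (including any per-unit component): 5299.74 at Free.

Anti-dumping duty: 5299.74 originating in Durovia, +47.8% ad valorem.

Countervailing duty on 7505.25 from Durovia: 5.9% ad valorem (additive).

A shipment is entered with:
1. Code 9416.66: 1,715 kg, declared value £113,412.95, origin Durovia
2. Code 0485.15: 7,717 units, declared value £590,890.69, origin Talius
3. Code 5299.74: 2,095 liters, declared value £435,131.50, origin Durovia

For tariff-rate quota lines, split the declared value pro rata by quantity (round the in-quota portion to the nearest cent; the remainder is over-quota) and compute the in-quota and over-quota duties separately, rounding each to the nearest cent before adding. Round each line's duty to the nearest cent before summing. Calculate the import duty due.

Line 1 (9416.66, Durovia, 1,715 kg, £113,412.95):
Base rate for 9416.66 is 8%.
Duty = £113,412.95 × 8% = £9,073.04.
Line 2 (0485.15, Talius, 7,717 units, £590,890.69):
Code 0485.15 is under a tariff-rate quota (threshold 3,826 units). In-quota: 3,826 units at 0.5%; over-quota: 3,891 units at 22%.
Pro-rata value split: in-quota = £590,890.69 × 3,826/7,717 = £292,956.82; over-quota = £590,890.69 − £292,956.82 = £297,933.87.
In-quota duty = £292,956.82 × 0.5% = £1,464.78. Over-quota duty = £297,933.87 × 22% = £65,545.45.
Line duty = £1,464.78 + £65,545.45 = £67,010.23.
Line 3 (5299.74, Durovia, 2,095 liters, £435,131.50):
Base rate for 5299.74 is £6.75/liter.
5299.74 has an FTA preferential rate, but origin Durovia is not Talius; base rate stands.
Additional duty on 5299.74 from Durovia: +47.8% ad valorem. Applied ad valorem rate = 47.8%.
Duty = £435,131.50 × 47.8% + 2,095 × £6.75 = £222,134.11.
Total = £9,073.04 + £67,010.23 + £222,134.11 = £298,217.38.

£298,217.38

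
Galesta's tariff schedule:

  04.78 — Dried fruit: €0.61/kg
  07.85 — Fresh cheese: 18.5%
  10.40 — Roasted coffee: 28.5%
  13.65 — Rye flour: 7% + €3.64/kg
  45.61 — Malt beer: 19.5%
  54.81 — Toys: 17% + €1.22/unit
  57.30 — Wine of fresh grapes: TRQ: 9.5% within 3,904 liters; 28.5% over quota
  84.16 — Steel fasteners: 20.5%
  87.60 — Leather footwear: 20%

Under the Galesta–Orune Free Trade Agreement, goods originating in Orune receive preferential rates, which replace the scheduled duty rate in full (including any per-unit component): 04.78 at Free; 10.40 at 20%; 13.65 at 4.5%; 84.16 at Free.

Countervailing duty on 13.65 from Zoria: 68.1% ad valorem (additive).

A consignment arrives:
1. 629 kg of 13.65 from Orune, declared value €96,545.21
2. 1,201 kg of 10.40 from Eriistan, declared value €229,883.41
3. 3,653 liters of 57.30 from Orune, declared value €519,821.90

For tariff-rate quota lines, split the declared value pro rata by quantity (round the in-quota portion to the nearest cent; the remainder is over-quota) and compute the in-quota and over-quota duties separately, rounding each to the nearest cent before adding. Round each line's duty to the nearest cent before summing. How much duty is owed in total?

€119,244.38

Line 1 (13.65, Orune, 629 kg, €96,545.21):
Base rate for 13.65 is 7% + €3.64/kg.
Origin Orune qualifies under the Galesta–Orune agreement and 13.65 is covered: preferential rate 4.5% applies instead.
The additional-duty order on 13.65 targets Zoria, not Orune; it does not apply.
Duty = €96,545.21 × 4.5% = €4,344.53.
Line 2 (10.40, Eriistan, 1,201 kg, €229,883.41):
Base rate for 10.40 is 28.5%.
10.40 has an FTA preferential rate, but origin Eriistan is not Orune; base rate stands.
Duty = €229,883.41 × 28.5% = €65,516.77.
Line 3 (57.30, Orune, 3,653 liters, €519,821.90):
Code 57.30 is under a tariff-rate quota (threshold 3,904 liters). Quantity 3,653 liters is within the quota, so the in-quota rate 9.5% applies to the full value.
Duty = €519,821.90 × 9.5% = €49,383.08.
Total = €4,344.53 + €65,516.77 + €49,383.08 = €119,244.38.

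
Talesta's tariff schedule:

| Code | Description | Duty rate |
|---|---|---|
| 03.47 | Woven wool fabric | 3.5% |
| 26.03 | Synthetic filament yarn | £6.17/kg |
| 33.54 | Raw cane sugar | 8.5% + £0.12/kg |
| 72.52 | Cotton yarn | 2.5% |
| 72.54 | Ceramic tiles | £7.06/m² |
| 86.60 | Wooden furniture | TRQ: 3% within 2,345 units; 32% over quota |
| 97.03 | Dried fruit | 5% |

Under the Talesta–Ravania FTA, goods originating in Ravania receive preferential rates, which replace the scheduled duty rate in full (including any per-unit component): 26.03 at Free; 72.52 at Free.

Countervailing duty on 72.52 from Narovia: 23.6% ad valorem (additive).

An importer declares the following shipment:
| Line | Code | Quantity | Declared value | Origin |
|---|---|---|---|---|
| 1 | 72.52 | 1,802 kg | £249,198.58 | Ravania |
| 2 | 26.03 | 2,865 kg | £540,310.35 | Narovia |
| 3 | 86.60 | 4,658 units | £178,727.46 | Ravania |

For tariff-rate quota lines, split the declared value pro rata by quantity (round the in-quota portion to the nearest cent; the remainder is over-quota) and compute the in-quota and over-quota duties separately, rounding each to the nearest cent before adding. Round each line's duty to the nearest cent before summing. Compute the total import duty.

Line 1 (72.52, Ravania, 1,802 kg, £249,198.58):
Base rate for 72.52 is 2.5%.
Origin Ravania qualifies under the Talesta–Ravania agreement and 72.52 is covered: preferential rate Free applies instead.
The additional-duty order on 72.52 targets Narovia, not Ravania; it does not apply.
Duty = £249,198.58 × 0% = £0.00.
Line 2 (26.03, Narovia, 2,865 kg, £540,310.35):
Base rate for 26.03 is £6.17/kg.
26.03 has an FTA preferential rate, but origin Narovia is not Ravania; base rate stands.
Duty = 2,865 × £6.17 = £17,677.05.
Line 3 (86.60, Ravania, 4,658 units, £178,727.46):
Code 86.60 is under a tariff-rate quota (threshold 2,345 units). In-quota: 2,345 units at 3%; over-quota: 2,313 units at 32%.
Pro-rata value split: in-quota = £178,727.46 × 2,345/4,658 = £89,977.65; over-quota = £178,727.46 − £89,977.65 = £88,749.81.
In-quota duty = £89,977.65 × 3% = £2,699.33. Over-quota duty = £88,749.81 × 32% = £28,399.94.
Line duty = £2,699.33 + £28,399.94 = £31,099.27.
Total = £0.00 + £17,677.05 + £31,099.27 = £48,776.32.

£48,776.32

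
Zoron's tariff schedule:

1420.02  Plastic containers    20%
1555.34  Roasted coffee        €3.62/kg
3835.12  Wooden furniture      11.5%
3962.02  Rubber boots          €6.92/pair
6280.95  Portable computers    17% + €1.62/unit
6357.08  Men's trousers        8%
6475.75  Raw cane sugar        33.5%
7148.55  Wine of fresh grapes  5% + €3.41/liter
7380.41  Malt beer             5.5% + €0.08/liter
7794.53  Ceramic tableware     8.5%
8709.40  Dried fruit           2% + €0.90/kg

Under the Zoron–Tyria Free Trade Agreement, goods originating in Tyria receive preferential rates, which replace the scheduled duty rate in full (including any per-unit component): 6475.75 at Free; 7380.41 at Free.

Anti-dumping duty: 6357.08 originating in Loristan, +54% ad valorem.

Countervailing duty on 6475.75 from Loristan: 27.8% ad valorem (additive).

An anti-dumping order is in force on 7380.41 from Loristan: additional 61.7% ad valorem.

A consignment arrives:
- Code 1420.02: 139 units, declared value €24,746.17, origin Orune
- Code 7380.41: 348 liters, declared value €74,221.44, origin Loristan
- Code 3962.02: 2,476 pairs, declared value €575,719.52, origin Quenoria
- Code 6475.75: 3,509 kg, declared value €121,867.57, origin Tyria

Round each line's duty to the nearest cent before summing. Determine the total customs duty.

Line 1 (1420.02, Orune, 139 units, €24,746.17):
Base rate for 1420.02 is 20%.
Duty = €24,746.17 × 20% = €4,949.23.
Line 2 (7380.41, Loristan, 348 liters, €74,221.44):
Base rate for 7380.41 is 5.5% + €0.08/liter.
7380.41 has an FTA preferential rate, but origin Loristan is not Tyria; base rate stands.
Additional duty on 7380.41 from Loristan: +61.7%. Applied ad valorem rate: 5.5% + 61.7% = 67.2%.
Duty = €74,221.44 × 67.2% + 348 × €0.08 = €49,904.65.
Line 3 (3962.02, Quenoria, 2,476 pairs, €575,719.52):
Base rate for 3962.02 is €6.92/pair.
Duty = 2,476 × €6.92 = €17,133.92.
Line 4 (6475.75, Tyria, 3,509 kg, €121,867.57):
Base rate for 6475.75 is 33.5%.
Origin Tyria qualifies under the Zoron–Tyria agreement and 6475.75 is covered: preferential rate Free applies instead.
The additional-duty order on 6475.75 targets Loristan, not Tyria; it does not apply.
Duty = €121,867.57 × 0% = €0.00.
Total = €4,949.23 + €49,904.65 + €17,133.92 + €0.00 = €71,987.80.

€71,987.80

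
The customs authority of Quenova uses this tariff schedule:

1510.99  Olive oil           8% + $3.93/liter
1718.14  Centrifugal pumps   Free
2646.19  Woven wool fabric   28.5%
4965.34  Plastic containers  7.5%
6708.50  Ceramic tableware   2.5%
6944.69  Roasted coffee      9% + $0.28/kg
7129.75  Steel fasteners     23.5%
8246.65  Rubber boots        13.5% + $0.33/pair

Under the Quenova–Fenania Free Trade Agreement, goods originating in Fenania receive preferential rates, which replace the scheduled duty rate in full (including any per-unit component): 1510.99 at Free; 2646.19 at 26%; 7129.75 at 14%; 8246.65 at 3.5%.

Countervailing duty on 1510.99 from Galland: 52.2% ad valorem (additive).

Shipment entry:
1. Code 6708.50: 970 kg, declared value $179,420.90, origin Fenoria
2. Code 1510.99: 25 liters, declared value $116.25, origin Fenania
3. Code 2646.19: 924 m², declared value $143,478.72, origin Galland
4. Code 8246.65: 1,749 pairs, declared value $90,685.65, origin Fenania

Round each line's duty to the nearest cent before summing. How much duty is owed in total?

$48,550.96

Line 1 (6708.50, Fenoria, 970 kg, $179,420.90):
Base rate for 6708.50 is 2.5%.
Duty = $179,420.90 × 2.5% = $4,485.52.
Line 2 (1510.99, Fenania, 25 liters, $116.25):
Base rate for 1510.99 is 8% + $3.93/liter.
Origin Fenania qualifies under the Quenova–Fenania agreement and 1510.99 is covered: preferential rate Free applies instead.
The additional-duty order on 1510.99 targets Galland, not Fenania; it does not apply.
Duty = $116.25 × 0% = $0.00.
Line 3 (2646.19, Galland, 924 m², $143,478.72):
Base rate for 2646.19 is 28.5%.
2646.19 has an FTA preferential rate, but origin Galland is not Fenania; base rate stands.
Duty = $143,478.72 × 28.5% = $40,891.44.
Line 4 (8246.65, Fenania, 1,749 pairs, $90,685.65):
Base rate for 8246.65 is 13.5% + $0.33/pair.
Origin Fenania qualifies under the Quenova–Fenania agreement and 8246.65 is covered: preferential rate 3.5% applies instead.
Duty = $90,685.65 × 3.5% = $3,174.00.
Total = $4,485.52 + $0.00 + $40,891.44 + $3,174.00 = $48,550.96.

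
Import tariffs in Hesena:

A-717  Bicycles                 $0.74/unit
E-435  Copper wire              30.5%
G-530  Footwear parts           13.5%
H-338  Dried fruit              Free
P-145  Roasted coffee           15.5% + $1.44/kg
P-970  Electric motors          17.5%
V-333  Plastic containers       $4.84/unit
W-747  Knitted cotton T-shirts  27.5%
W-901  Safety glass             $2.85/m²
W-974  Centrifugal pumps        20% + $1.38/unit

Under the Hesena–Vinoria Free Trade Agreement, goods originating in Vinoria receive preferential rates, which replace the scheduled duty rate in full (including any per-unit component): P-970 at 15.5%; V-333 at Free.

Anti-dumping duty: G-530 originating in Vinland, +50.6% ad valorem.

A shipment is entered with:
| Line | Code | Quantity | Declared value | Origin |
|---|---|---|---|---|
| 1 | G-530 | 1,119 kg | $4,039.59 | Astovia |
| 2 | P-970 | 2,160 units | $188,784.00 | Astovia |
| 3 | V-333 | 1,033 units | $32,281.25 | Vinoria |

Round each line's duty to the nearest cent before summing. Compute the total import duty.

$33,582.54

Line 1 (G-530, Astovia, 1,119 kg, $4,039.59):
Base rate for G-530 is 13.5%.
The additional-duty order on G-530 targets Vinland, not Astovia; it does not apply.
Duty = $4,039.59 × 13.5% = $545.34.
Line 2 (P-970, Astovia, 2,160 units, $188,784.00):
Base rate for P-970 is 17.5%.
P-970 has an FTA preferential rate, but origin Astovia is not Vinoria; base rate stands.
Duty = $188,784.00 × 17.5% = $33,037.20.
Line 3 (V-333, Vinoria, 1,033 units, $32,281.25):
Base rate for V-333 is $4.84/unit.
Origin Vinoria qualifies under the Hesena–Vinoria agreement and V-333 is covered: preferential rate Free applies instead.
Duty = $32,281.25 × 0% = $0.00.
Total = $545.34 + $33,037.20 + $0.00 = $33,582.54.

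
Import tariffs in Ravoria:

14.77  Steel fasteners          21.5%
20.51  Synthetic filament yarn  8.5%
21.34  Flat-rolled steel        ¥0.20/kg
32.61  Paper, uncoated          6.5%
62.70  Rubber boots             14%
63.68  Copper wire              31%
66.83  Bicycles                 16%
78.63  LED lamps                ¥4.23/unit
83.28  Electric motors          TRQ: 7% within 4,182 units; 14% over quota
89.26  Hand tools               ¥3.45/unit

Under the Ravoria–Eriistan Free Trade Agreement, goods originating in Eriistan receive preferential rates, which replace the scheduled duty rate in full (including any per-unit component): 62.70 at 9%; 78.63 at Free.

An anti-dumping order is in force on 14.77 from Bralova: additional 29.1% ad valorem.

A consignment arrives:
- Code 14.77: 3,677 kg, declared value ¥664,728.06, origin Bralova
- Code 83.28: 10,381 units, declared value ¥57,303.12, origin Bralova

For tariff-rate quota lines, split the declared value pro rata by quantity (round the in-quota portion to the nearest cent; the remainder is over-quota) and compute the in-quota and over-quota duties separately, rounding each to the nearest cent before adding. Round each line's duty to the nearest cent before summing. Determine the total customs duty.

¥342,758.91

Line 1 (14.77, Bralova, 3,677 kg, ¥664,728.06):
Base rate for 14.77 is 21.5%.
Additional duty on 14.77 from Bralova: +29.1%. Applied ad valorem rate: 21.5% + 29.1% = 50.6%.
Duty = ¥664,728.06 × 50.6% = ¥336,352.40.
Line 2 (83.28, Bralova, 10,381 units, ¥57,303.12):
Code 83.28 is under a tariff-rate quota (threshold 4,182 units). In-quota: 4,182 units at 7%; over-quota: 6,199 units at 14%.
Pro-rata value split: in-quota = ¥57,303.12 × 4,182/10,381 = ¥23,084.64; over-quota = ¥57,303.12 − ¥23,084.64 = ¥34,218.48.
In-quota duty = ¥23,084.64 × 7% = ¥1,615.92. Over-quota duty = ¥34,218.48 × 14% = ¥4,790.59.
Line duty = ¥1,615.92 + ¥4,790.59 = ¥6,406.51.
Total = ¥336,352.40 + ¥6,406.51 = ¥342,758.91.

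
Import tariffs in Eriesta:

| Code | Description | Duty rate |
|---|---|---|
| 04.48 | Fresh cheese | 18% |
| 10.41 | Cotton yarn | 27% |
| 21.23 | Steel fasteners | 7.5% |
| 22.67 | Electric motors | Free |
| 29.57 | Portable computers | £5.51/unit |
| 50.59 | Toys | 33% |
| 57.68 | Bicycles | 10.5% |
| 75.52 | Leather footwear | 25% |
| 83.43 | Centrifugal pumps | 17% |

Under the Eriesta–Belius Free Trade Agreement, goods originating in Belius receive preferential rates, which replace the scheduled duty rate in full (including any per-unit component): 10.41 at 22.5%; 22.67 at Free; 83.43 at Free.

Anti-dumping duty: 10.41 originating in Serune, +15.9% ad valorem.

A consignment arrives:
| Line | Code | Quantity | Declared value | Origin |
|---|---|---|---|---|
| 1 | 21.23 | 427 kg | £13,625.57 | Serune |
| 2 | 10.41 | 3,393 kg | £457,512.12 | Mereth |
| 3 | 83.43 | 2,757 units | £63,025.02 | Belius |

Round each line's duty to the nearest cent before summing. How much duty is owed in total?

£124,550.19

Line 1 (21.23, Serune, 427 kg, £13,625.57):
Base rate for 21.23 is 7.5%.
Duty = £13,625.57 × 7.5% = £1,021.92.
Line 2 (10.41, Mereth, 3,393 kg, £457,512.12):
Base rate for 10.41 is 27%.
10.41 has an FTA preferential rate, but origin Mereth is not Belius; base rate stands.
The additional-duty order on 10.41 targets Serune, not Mereth; it does not apply.
Duty = £457,512.12 × 27% = £123,528.27.
Line 3 (83.43, Belius, 2,757 units, £63,025.02):
Base rate for 83.43 is 17%.
Origin Belius qualifies under the Eriesta–Belius agreement and 83.43 is covered: preferential rate Free applies instead.
Duty = £63,025.02 × 0% = £0.00.
Total = £1,021.92 + £123,528.27 + £0.00 = £124,550.19.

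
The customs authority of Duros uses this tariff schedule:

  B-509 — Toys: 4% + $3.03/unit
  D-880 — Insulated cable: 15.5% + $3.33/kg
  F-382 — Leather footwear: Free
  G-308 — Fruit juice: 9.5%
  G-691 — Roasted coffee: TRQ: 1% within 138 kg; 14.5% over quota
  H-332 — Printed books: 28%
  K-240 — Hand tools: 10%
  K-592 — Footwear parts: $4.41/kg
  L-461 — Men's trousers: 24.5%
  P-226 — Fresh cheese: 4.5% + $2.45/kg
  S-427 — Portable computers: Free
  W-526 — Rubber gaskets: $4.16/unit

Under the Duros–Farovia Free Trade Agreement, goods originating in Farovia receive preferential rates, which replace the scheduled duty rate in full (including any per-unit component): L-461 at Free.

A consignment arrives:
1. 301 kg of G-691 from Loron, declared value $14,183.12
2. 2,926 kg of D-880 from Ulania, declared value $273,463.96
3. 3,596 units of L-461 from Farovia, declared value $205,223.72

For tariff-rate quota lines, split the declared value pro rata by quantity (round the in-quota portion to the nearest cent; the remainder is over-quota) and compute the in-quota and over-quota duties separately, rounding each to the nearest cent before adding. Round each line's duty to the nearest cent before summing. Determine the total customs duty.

Line 1 (G-691, Loron, 301 kg, $14,183.12):
Code G-691 is under a tariff-rate quota (threshold 138 kg). In-quota: 138 kg at 1%; over-quota: 163 kg at 14.5%.
Pro-rata value split: in-quota = $14,183.12 × 138/301 = $6,502.56; over-quota = $14,183.12 − $6,502.56 = $7,680.56.
In-quota duty = $6,502.56 × 1% = $65.03. Over-quota duty = $7,680.56 × 14.5% = $1,113.68.
Line duty = $65.03 + $1,113.68 = $1,178.71.
Line 2 (D-880, Ulania, 2,926 kg, $273,463.96):
Base rate for D-880 is 15.5% + $3.33/kg.
Duty = $273,463.96 × 15.5% + 2,926 × $3.33 = $52,130.49.
Line 3 (L-461, Farovia, 3,596 units, $205,223.72):
Base rate for L-461 is 24.5%.
Origin Farovia qualifies under the Duros–Farovia agreement and L-461 is covered: preferential rate Free applies instead.
Duty = $205,223.72 × 0% = $0.00.
Total = $1,178.71 + $52,130.49 + $0.00 = $53,309.20.

$53,309.20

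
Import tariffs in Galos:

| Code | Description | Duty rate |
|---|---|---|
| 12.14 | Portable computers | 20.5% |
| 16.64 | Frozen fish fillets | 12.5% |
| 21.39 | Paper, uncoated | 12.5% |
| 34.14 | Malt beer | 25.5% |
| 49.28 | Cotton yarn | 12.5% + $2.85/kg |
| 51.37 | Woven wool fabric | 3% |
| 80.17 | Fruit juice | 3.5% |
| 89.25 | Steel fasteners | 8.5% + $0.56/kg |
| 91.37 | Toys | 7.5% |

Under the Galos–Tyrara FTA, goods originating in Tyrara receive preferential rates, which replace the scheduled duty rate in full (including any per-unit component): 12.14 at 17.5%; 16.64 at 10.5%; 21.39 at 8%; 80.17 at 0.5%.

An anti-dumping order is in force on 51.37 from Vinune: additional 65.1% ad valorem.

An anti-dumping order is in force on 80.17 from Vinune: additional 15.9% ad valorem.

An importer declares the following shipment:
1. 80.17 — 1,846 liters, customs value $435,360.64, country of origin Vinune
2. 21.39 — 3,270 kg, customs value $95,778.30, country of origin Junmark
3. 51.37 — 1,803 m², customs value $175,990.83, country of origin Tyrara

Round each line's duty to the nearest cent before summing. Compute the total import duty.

Line 1 (80.17, Vinune, 1,846 liters, $435,360.64):
Base rate for 80.17 is 3.5%.
80.17 has an FTA preferential rate, but origin Vinune is not Tyrara; base rate stands.
Additional duty on 80.17 from Vinune: +15.9%. Applied ad valorem rate: 3.5% + 15.9% = 19.4%.
Duty = $435,360.64 × 19.4% = $84,459.96.
Line 2 (21.39, Junmark, 3,270 kg, $95,778.30):
Base rate for 21.39 is 12.5%.
21.39 has an FTA preferential rate, but origin Junmark is not Tyrara; base rate stands.
Duty = $95,778.30 × 12.5% = $11,972.29.
Line 3 (51.37, Tyrara, 1,803 m², $175,990.83):
Base rate for 51.37 is 3%.
Origin Tyrara is the FTA partner but 51.37 is not on the preference list; base rate stands.
The additional-duty order on 51.37 targets Vinune, not Tyrara; it does not apply.
Duty = $175,990.83 × 3% = $5,279.72.
Total = $84,459.96 + $11,972.29 + $5,279.72 = $101,711.97.

$101,711.97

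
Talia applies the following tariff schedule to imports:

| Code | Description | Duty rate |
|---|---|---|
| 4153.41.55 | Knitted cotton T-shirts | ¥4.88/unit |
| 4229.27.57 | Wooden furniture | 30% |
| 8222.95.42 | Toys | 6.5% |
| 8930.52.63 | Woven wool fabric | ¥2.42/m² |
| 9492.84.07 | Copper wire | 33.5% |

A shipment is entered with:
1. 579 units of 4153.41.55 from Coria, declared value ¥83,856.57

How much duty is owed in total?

Line 1 (4153.41.55, Coria, 579 units, ¥83,856.57):
Base rate for 4153.41.55 is ¥4.88/unit.
Duty = 579 × ¥4.88 = ¥2,825.52.

¥2,825.52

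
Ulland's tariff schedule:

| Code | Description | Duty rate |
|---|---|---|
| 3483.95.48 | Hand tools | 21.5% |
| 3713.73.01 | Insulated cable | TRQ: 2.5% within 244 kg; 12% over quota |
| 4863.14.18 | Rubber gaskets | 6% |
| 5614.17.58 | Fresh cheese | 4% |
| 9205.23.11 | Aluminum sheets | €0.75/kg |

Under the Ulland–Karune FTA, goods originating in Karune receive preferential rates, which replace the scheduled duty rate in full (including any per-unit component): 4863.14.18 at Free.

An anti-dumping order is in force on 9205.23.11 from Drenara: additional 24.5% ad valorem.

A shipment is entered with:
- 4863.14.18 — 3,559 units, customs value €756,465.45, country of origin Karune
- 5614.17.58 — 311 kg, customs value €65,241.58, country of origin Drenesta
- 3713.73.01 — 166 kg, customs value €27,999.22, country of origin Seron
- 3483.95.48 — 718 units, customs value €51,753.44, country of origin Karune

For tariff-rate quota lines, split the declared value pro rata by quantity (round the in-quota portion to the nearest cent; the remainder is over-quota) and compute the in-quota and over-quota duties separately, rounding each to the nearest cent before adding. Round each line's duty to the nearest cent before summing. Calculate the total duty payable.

€14,436.63

Line 1 (4863.14.18, Karune, 3,559 units, €756,465.45):
Base rate for 4863.14.18 is 6%.
Origin Karune qualifies under the Ulland–Karune agreement and 4863.14.18 is covered: preferential rate Free applies instead.
Duty = €756,465.45 × 0% = €0.00.
Line 2 (5614.17.58, Drenesta, 311 kg, €65,241.58):
Base rate for 5614.17.58 is 4%.
Duty = €65,241.58 × 4% = €2,609.66.
Line 3 (3713.73.01, Seron, 166 kg, €27,999.22):
Code 3713.73.01 is under a tariff-rate quota (threshold 244 kg). Quantity 166 kg is within the quota, so the in-quota rate 2.5% applies to the full value.
Duty = €27,999.22 × 2.5% = €699.98.
Line 4 (3483.95.48, Karune, 718 units, €51,753.44):
Base rate for 3483.95.48 is 21.5%.
Origin Karune is the FTA partner but 3483.95.48 is not on the preference list; base rate stands.
Duty = €51,753.44 × 21.5% = €11,126.99.
Total = €0.00 + €2,609.66 + €699.98 + €11,126.99 = €14,436.63.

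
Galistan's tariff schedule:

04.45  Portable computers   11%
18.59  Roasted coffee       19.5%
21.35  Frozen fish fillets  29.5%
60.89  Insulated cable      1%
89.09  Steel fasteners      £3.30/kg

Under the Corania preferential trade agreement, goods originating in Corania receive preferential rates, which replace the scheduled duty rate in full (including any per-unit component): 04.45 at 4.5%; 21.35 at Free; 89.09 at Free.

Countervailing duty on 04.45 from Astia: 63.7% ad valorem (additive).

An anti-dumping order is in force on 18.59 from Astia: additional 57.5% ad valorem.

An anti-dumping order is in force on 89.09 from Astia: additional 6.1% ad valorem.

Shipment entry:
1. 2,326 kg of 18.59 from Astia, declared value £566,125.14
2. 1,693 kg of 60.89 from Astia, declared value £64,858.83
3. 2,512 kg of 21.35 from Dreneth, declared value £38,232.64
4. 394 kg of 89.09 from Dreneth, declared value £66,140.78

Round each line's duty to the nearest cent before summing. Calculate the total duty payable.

Line 1 (18.59, Astia, 2,326 kg, £566,125.14):
Base rate for 18.59 is 19.5%.
Additional duty on 18.59 from Astia: +57.5%. Applied ad valorem rate: 19.5% + 57.5% = 77%.
Duty = £566,125.14 × 77% = £435,916.36.
Line 2 (60.89, Astia, 1,693 kg, £64,858.83):
Base rate for 60.89 is 1%.
Duty = £64,858.83 × 1% = £648.59.
Line 3 (21.35, Dreneth, 2,512 kg, £38,232.64):
Base rate for 21.35 is 29.5%.
21.35 has an FTA preferential rate, but origin Dreneth is not Corania; base rate stands.
Duty = £38,232.64 × 29.5% = £11,278.63.
Line 4 (89.09, Dreneth, 394 kg, £66,140.78):
Base rate for 89.09 is £3.30/kg.
89.09 has an FTA preferential rate, but origin Dreneth is not Corania; base rate stands.
The additional-duty order on 89.09 targets Astia, not Dreneth; it does not apply.
Duty = 394 × £3.30 = £1,300.20.
Total = £435,916.36 + £648.59 + £11,278.63 + £1,300.20 = £449,143.78.

£449,143.78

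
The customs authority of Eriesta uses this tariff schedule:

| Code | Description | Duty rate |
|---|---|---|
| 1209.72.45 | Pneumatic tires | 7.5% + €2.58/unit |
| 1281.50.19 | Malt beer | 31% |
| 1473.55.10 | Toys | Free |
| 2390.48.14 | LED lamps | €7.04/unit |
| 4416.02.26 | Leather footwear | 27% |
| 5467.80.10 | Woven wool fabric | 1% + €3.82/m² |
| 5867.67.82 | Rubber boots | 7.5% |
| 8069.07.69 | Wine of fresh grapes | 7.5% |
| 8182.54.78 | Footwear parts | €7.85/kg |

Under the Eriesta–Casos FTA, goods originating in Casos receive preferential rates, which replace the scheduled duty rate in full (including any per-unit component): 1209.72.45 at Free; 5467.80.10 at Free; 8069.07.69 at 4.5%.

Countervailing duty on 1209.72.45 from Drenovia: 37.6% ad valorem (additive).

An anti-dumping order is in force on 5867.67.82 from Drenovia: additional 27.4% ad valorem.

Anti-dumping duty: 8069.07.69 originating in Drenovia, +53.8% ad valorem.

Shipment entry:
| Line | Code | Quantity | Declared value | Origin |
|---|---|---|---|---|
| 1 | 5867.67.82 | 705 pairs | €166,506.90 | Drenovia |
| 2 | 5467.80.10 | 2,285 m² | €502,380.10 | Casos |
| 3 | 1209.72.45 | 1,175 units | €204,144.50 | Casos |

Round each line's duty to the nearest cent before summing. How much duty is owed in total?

€58,110.91

Line 1 (5867.67.82, Drenovia, 705 pairs, €166,506.90):
Base rate for 5867.67.82 is 7.5%.
Additional duty on 5867.67.82 from Drenovia: +27.4%. Applied ad valorem rate: 7.5% + 27.4% = 34.9%.
Duty = €166,506.90 × 34.9% = €58,110.91.
Line 2 (5467.80.10, Casos, 2,285 m², €502,380.10):
Base rate for 5467.80.10 is 1% + €3.82/m².
Origin Casos qualifies under the Eriesta–Casos agreement and 5467.80.10 is covered: preferential rate Free applies instead.
Duty = €502,380.10 × 0% = €0.00.
Line 3 (1209.72.45, Casos, 1,175 units, €204,144.50):
Base rate for 1209.72.45 is 7.5% + €2.58/unit.
Origin Casos qualifies under the Eriesta–Casos agreement and 1209.72.45 is covered: preferential rate Free applies instead.
The additional-duty order on 1209.72.45 targets Drenovia, not Casos; it does not apply.
Duty = €204,144.50 × 0% = €0.00.
Total = €58,110.91 + €0.00 + €0.00 = €58,110.91.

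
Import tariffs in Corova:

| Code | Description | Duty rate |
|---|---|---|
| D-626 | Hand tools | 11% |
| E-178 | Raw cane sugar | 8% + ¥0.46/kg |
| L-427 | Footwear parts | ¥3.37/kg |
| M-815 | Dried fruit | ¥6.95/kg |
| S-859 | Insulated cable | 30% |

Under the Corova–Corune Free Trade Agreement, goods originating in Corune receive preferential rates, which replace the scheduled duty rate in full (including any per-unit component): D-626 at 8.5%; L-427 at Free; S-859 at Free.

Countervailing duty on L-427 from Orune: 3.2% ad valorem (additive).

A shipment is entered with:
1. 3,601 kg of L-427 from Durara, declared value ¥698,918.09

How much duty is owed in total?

Line 1 (L-427, Durara, 3,601 kg, ¥698,918.09):
Base rate for L-427 is ¥3.37/kg.
L-427 has an FTA preferential rate, but origin Durara is not Corune; base rate stands.
The additional-duty order on L-427 targets Orune, not Durara; it does not apply.
Duty = 3,601 × ¥3.37 = ¥12,135.37.

¥12,135.37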